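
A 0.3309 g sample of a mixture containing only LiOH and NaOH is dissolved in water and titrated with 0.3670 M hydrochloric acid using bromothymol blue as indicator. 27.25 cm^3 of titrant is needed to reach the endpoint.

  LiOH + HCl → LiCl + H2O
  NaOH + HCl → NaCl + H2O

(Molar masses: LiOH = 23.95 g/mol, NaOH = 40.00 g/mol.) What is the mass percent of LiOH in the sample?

n(HCl) = 0.02725 × 0.3670 = 0.01000 mol
Let x = n(LiOH), y = n(NaOH).
Titrant: 1x + 1y = 0.01000;  mass: 23.95x + 40.00y = 0.3309
Solving, x = 4.307 × 10^-3 mol, y = 5.694 × 10^-3 mol
mass of LiOH = 4.307 × 10^-3 × 23.95 = 0.1032 g
% LiOH = 0.1032 / 0.3309 × 100 = 31.17 %

31.17 %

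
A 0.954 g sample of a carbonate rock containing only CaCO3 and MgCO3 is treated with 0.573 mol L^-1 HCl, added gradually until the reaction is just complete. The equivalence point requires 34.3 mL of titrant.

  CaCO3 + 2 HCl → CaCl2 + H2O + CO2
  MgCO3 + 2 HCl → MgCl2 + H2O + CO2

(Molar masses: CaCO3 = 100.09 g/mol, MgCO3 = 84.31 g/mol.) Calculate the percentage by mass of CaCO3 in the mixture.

83.4 %

n(HCl) = 0.0343 × 0.573 = 0.0197 mol
Let x = n(CaCO3), y = n(MgCO3).
Titrant: 2x + 2y = 0.0197;  mass: 100.09x + 84.31y = 0.954
Solving, x = 7.95 × 10^-3 mol, y = 1.87 × 10^-3 mol
mass of CaCO3 = 7.95 × 10^-3 × 100.09 = 0.796 g
% CaCO3 = 0.796 / 0.954 × 100 = 83.4 %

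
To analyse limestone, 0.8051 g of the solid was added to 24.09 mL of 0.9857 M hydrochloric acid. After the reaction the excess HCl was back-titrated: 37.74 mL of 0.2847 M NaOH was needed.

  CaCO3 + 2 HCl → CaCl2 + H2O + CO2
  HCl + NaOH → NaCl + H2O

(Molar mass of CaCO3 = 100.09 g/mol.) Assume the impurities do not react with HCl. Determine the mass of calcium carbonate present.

n(HCl) added = 0.02409 × 0.9857 = 0.02375 mol
n(NaOH) used in back-titration = 0.03774 × 0.2847 = 0.01074 mol
n(HCl) left over = 0.01074 mol (1:1 ratio)
n(HCl) consumed by analyte = 0.02375 − 0.01074 = 0.01300 mol
From the 1:2 ratio, n(CaCO3) = 1/2 × 0.01300 = 6.500 × 10^-3 mol
mass of CaCO3 = 6.500 × 10^-3 × 100.09 = 0.6506 g

0.6506 g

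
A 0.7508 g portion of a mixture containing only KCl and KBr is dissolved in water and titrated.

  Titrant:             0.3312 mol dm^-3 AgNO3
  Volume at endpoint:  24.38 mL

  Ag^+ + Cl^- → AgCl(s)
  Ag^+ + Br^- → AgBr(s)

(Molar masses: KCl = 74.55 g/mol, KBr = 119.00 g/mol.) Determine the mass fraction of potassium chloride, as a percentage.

46.93 %

n(AgNO3) = 0.02438 × 0.3312 = 8.075 × 10^-3 mol
Let x = n(KCl), y = n(KBr).
Titrant: 1x + 1y = 8.075 × 10^-3;  mass: 74.55x + 119.00y = 0.7508
Solving, x = 4.726 × 10^-3 mol, y = 3.348 × 10^-3 mol
mass of KCl = 4.726 × 10^-3 × 74.55 = 0.3523 g
% KCl = 0.3523 / 0.7508 × 100 = 46.93 %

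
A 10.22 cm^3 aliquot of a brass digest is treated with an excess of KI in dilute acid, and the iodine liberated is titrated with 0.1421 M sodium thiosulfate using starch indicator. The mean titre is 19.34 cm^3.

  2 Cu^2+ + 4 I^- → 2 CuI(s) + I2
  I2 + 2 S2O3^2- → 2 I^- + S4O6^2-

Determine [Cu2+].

0.2689 M

n(S2O3^2-) = 0.01934 × 0.1421 = 2.748 × 10^-3 mol
n(I2) = n(S2O3^2-)/2 = 1.374 × 10^-3 mol
From the 2:1 ratio, n(Cu2+) in the aliquot = 2/1 × 1.374 × 10^-3 = 2.748 × 10^-3 mol
[Cu2+] = 2.748 × 10^-3 / 0.01022 = 0.2689 mol/L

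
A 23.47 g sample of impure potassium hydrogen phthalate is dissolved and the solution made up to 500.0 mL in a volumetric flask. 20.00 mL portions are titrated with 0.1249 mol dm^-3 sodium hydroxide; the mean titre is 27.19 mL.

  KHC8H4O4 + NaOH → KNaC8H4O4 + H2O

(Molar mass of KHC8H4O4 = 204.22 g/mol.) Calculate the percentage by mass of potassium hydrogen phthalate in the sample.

73.87 %

n(NaOH) per titration = 0.02719 × 0.1249 = 3.396 × 10^-3 mol
n(KHC8H4O4) in each aliquot = 3.396 × 10^-3 mol (1:1 ratio)
n(KHC8H4O4) in the whole flask = 3.396 × 10^-3 × 500.0/20.00 = 0.08490 mol
mass of KHC8H4O4 = 0.08490 × 204.22 = 17.34 g
% KHC8H4O4 = 17.34 / 23.47 × 100 = 73.87 %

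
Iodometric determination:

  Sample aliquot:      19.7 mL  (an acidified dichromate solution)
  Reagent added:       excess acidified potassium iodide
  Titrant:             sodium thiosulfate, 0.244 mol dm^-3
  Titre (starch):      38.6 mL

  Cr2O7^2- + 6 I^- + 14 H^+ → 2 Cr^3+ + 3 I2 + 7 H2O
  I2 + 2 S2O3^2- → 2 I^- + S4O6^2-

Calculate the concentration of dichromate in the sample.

n(S2O3^2-) = 0.0386 × 0.244 = 9.42 × 10^-3 mol
n(I2) = n(S2O3^2-)/2 = 4.71 × 10^-3 mol
From the 1:3 ratio, n(Cr2O7^2-) in the aliquot = 1/3 × 4.71 × 10^-3 = 1.57 × 10^-3 mol
[Cr2O7^2-] = 1.57 × 10^-3 / 0.0197 = 0.0797 mol/L

0.0797 mol/L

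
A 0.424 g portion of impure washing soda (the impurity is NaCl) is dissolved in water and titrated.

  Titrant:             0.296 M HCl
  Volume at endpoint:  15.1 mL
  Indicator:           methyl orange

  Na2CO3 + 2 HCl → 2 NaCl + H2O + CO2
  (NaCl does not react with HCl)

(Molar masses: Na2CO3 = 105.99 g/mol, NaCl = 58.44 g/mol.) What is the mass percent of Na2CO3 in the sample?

55.9 %

n(HCl) = 0.0151 × 0.296 = 4.47 × 10^-3 mol
Let x = n(Na2CO3), y = n(NaCl).
Titrant: 2x = 4.47 × 10^-3;  mass: 105.99x + 58.44y = 0.424
Solving, x = 2.23 × 10^-3 mol, y = 3.20 × 10^-3 mol
mass of Na2CO3 = 2.23 × 10^-3 × 105.99 = 0.237 g
% Na2CO3 = 0.237 / 0.424 × 100 = 55.9 %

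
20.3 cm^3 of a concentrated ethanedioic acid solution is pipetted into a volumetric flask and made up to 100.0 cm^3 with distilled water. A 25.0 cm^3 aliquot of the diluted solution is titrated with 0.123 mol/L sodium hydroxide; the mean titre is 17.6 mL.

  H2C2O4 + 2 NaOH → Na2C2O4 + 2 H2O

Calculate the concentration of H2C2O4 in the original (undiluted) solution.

n(NaOH) = 0.0176 × 0.123 = 2.16 × 10^-3 mol
From the 1:2 ratio, n(H2C2O4) in the aliquot = 1/2 × 2.16 × 10^-3 = 1.08 × 10^-3 mol
[H2C2O4]_dilute = 1.08 × 10^-3 / 0.0250 = 0.0433 mol/L
Dilution factor = 100.0 / 20.3 = 4.926
[H2C2O4]_stock = 0.0433 × 4.926 = 0.213 mol/L

0.213 mol/L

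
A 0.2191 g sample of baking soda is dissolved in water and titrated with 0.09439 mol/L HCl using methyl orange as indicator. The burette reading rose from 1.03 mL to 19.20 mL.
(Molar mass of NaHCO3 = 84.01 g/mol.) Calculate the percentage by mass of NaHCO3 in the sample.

65.76 %

NaHCO3 + HCl → NaCl + H2O + CO2
n(HCl) = 0.01817 L × 0.09439 mol/L = 1.715 × 10^-3 mol
n(NaHCO3) = 1.715 × 10^-3 mol (1:1 ratio)
mass of NaHCO3 = 1.715 × 10^-3 × 84.01 g/mol = 0.1441 g
% NaHCO3 = 0.1441 / 0.2191 × 100 = 65.76 %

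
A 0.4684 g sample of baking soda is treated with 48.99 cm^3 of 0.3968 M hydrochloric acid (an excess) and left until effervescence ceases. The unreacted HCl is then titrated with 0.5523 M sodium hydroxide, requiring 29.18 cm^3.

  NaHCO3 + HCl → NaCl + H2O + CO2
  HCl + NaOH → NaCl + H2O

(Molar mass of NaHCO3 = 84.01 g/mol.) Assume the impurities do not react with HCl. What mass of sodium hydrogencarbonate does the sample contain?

0.2792 g

n(HCl) added = 0.04899 × 0.3968 = 0.01944 mol
n(NaOH) used in back-titration = 0.02918 × 0.5523 = 0.01612 mol
n(HCl) left over = 0.01612 mol (1:1 ratio)
n(HCl) consumed by analyte = 0.01944 − 0.01612 = 3.323 × 10^-3 mol
n(NaHCO3) = 3.323 × 10^-3 mol (1:1 ratio)
mass of NaHCO3 = 3.323 × 10^-3 × 84.01 = 0.2792 g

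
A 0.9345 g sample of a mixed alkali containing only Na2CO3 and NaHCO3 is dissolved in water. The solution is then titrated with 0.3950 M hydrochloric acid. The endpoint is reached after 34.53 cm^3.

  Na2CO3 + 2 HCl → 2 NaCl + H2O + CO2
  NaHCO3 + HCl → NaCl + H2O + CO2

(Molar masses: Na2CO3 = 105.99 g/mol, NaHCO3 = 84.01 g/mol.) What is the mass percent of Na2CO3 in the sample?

38.64 %

n(HCl) = 0.03453 × 0.3950 = 0.01364 mol
Let x = n(Na2CO3), y = n(NaHCO3).
Titrant: 2x + 1y = 0.01364;  mass: 105.99x + 84.01y = 0.9345
Solving, x = 3.407 × 10^-3 mol, y = 6.825 × 10^-3 mol
mass of Na2CO3 = 3.407 × 10^-3 × 105.99 = 0.3611 g
% Na2CO3 = 0.3611 / 0.9345 × 100 = 38.64 %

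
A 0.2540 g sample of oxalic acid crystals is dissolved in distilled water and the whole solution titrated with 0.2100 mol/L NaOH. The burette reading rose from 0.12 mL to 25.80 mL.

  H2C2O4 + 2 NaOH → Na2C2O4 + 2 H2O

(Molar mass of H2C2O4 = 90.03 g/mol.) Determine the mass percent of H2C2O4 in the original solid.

n(NaOH) = 0.02568 L × 0.2100 mol/L = 5.393 × 10^-3 mol
From the 1:2 ratio, n(H2C2O4) = 1/2 × 5.393 × 10^-3 = 2.696 × 10^-3 mol
mass of H2C2O4 = 2.696 × 10^-3 × 90.03 g/mol = 0.2428 g
% H2C2O4 = 0.2428 / 0.2540 × 100 = 95.57 %

95.57 %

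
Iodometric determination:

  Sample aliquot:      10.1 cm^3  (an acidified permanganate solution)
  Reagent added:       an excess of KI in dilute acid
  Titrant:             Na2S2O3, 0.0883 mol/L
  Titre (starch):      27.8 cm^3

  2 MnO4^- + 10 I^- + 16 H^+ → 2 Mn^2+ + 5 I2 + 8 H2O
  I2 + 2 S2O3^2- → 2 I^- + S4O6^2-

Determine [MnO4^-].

0.0486 mol/L

n(S2O3^2-) = 0.0278 × 0.0883 = 2.45 × 10^-3 mol
n(I2) = n(S2O3^2-)/2 = 1.23 × 10^-3 mol
From the 2:5 ratio, n(MnO4^-) in the aliquot = 2/5 × 1.23 × 10^-3 = 4.91 × 10^-4 mol
[MnO4^-] = 4.91 × 10^-4 / 0.0101 = 0.0486 mol/L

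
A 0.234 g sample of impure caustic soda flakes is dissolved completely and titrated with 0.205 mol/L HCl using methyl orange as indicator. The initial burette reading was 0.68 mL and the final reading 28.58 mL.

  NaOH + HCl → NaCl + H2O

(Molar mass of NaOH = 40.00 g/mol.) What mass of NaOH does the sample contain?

n(HCl) = 0.0279 L × 0.205 mol/L = 5.72 × 10^-3 mol
n(NaOH) = 5.72 × 10^-3 mol (1:1 ratio)
mass of NaOH = 5.72 × 10^-3 × 40.00 g/mol = 0.229 g

0.229 g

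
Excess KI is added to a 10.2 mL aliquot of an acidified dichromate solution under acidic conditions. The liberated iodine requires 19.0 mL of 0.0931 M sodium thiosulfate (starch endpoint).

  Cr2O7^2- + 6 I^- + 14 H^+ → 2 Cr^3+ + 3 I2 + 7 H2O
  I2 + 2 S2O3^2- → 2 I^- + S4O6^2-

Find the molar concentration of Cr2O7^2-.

0.0289 M

n(S2O3^2-) = 0.0190 × 0.0931 = 1.77 × 10^-3 mol
n(I2) = n(S2O3^2-)/2 = 8.84 × 10^-4 mol
From the 1:3 ratio, n(Cr2O7^2-) in the aliquot = 1/3 × 8.84 × 10^-4 = 2.95 × 10^-4 mol
[Cr2O7^2-] = 2.95 × 10^-4 / 0.0102 = 0.0289 mol/L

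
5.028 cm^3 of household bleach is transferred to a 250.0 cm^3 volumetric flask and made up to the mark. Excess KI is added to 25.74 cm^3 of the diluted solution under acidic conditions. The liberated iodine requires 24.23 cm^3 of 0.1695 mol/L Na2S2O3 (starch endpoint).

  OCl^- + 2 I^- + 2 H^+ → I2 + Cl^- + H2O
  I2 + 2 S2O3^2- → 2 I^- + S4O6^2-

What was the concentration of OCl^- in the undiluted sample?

3.967 mol/L

n(S2O3^2-) = 0.02423 × 0.1695 = 4.107 × 10^-3 mol
n(I2) = n(S2O3^2-)/2 = 2.053 × 10^-3 mol
n(OCl^-) in the aliquot = 2.053 × 10^-3 mol (1:1 ratio)
[OCl^-]_dilute = 2.053 × 10^-3 / 0.02574 = 0.07978 mol/L
[OCl^-]_original = 0.07978 × 250.0/5.028 = 3.967 mol/L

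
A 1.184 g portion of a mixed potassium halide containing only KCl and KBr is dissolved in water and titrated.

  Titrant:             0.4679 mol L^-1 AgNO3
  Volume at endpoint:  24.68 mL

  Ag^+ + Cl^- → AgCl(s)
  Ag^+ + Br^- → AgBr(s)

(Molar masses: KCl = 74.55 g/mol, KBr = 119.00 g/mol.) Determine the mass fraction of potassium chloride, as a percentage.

n(AgNO3) = 0.02468 × 0.4679 = 0.01155 mol
Let x = n(KCl), y = n(KBr).
Titrant: 1x + 1y = 0.01155;  mass: 74.55x + 119.00y = 1.184
Solving, x = 4.279 × 10^-3 mol, y = 7.269 × 10^-3 mol
mass of KCl = 4.279 × 10^-3 × 74.55 = 0.3190 g
% KCl = 0.3190 / 1.184 × 100 = 26.94 %

26.94 %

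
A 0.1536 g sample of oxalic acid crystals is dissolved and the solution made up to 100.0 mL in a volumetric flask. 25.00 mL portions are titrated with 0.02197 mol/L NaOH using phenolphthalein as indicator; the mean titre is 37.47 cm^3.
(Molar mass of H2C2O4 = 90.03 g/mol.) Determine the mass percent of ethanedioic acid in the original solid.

H2C2O4 + 2 NaOH → Na2C2O4 + 2 H2O
n(NaOH) per titration = 0.03747 × 0.02197 = 8.232 × 10^-4 mol
From the 1:2 ratio, n(H2C2O4) in each aliquot = 1/2 × 8.232 × 10^-4 = 4.116 × 10^-4 mol
n(H2C2O4) in the whole flask = 4.116 × 10^-4 × 100.0/25.00 = 1.646 × 10^-3 mol
mass of H2C2O4 = 1.646 × 10^-3 × 90.03 = 0.1482 g
% H2C2O4 = 0.1482 / 0.1536 × 100 = 96.50 %

96.50 %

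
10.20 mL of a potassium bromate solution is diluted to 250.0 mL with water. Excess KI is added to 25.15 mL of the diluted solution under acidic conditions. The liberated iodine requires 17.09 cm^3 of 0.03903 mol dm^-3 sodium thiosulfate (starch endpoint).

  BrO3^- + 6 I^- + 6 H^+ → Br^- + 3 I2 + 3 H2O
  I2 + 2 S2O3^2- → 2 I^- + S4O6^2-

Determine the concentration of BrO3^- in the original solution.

n(S2O3^2-) = 0.01709 × 0.03903 = 6.670 × 10^-4 mol
n(I2) = n(S2O3^2-)/2 = 3.335 × 10^-4 mol
From the 1:3 ratio, n(BrO3^-) in the aliquot = 1/3 × 3.335 × 10^-4 = 1.112 × 10^-4 mol
[BrO3^-]_dilute = 1.112 × 10^-4 / 0.02515 = 0.004420 mol/L
[BrO3^-]_original = 0.004420 × 250.0/10.20 = 0.1083 mol/L

0.1083 mol/L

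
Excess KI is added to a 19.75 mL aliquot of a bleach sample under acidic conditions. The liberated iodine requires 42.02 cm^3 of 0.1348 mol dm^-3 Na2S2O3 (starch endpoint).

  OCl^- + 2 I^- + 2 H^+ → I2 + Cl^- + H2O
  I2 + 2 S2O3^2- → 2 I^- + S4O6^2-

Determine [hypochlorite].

n(S2O3^2-) = 0.04202 × 0.1348 = 5.664 × 10^-3 mol
n(I2) = n(S2O3^2-)/2 = 2.832 × 10^-3 mol
n(OCl^-) in the aliquot = 2.832 × 10^-3 mol (1:1 ratio)
[OCl^-] = 2.832 × 10^-3 / 0.01975 = 0.1434 mol/L

0.1434 mol/L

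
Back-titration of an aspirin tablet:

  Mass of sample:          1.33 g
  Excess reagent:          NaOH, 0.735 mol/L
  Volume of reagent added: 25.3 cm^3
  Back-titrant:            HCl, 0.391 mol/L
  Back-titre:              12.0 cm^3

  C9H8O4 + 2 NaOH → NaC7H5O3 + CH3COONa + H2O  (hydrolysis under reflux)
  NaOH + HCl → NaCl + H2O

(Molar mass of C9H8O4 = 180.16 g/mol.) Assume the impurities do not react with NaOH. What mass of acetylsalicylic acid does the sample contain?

1.25 g

n(NaOH) added = 0.0253 × 0.735 = 0.0186 mol
n(HCl) used in back-titration = 0.0120 × 0.391 = 4.69 × 10^-3 mol
n(NaOH) left over = 4.69 × 10^-3 mol (1:1 ratio)
n(NaOH) consumed by analyte = 0.0186 − 4.69 × 10^-3 = 0.0139 mol
From the 1:2 ratio, n(C9H8O4) = 1/2 × 0.0139 = 6.95 × 10^-3 mol
mass of C9H8O4 = 6.95 × 10^-3 × 180.16 = 1.25 g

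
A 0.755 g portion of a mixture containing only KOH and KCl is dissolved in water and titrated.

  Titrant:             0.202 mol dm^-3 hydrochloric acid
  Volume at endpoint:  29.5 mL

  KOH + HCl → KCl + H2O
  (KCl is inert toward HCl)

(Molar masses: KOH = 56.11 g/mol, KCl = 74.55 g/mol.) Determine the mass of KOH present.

n(HCl) = 0.0295 × 0.202 = 5.96 × 10^-3 mol
Let x = n(KOH), y = n(KCl).
Titrant: 1x = 5.96 × 10^-3;  mass: 56.11x + 74.55y = 0.755
Solving, x = 5.96 × 10^-3 mol, y = 5.64 × 10^-3 mol
mass of KOH = 5.96 × 10^-3 × 56.11 = 0.334 g

0.334 g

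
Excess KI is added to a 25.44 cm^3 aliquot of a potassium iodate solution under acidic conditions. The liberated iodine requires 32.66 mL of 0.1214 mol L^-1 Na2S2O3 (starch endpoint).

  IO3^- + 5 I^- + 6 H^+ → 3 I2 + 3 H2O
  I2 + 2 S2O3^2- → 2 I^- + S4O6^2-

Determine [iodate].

n(S2O3^2-) = 0.03266 × 0.1214 = 3.965 × 10^-3 mol
n(I2) = n(S2O3^2-)/2 = 1.982 × 10^-3 mol
From the 1:3 ratio, n(IO3^-) in the aliquot = 1/3 × 1.982 × 10^-3 = 6.608 × 10^-4 mol
[IO3^-] = 6.608 × 10^-4 / 0.02544 = 0.02598 mol/L

0.02598 mol/L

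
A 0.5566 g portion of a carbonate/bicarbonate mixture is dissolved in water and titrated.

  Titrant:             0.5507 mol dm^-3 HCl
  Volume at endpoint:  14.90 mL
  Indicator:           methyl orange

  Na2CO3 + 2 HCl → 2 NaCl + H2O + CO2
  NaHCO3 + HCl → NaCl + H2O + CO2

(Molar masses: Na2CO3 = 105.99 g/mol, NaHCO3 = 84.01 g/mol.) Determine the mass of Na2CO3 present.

n(HCl) = 0.01490 × 0.5507 = 8.205 × 10^-3 mol
Let x = n(Na2CO3), y = n(NaHCO3).
Titrant: 2x + 1y = 8.205 × 10^-3;  mass: 105.99x + 84.01y = 0.5566
Solving, x = 2.140 × 10^-3 mol, y = 3.926 × 10^-3 mol
mass of Na2CO3 = 2.140 × 10^-3 × 105.99 = 0.2268 g

0.2268 g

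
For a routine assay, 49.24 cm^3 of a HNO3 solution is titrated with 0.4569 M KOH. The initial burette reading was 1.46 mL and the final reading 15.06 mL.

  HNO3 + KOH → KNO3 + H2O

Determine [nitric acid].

n(KOH) = 0.01360 L × 0.4569 mol/L = 6.214 × 10^-3 mol
n(HNO3) = 6.214 × 10^-3 mol (1:1 mole ratio)
[HNO3] = 6.214 × 10^-3 mol / 0.04924 L = 0.1262 mol/L

0.1262 M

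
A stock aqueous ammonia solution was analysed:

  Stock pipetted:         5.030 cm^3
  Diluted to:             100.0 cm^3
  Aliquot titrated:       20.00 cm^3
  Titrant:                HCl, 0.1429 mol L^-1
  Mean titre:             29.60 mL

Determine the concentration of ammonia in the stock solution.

4.205 mol/L

NH3 + HCl → NH4Cl
n(HCl) = 0.02960 × 0.1429 = 4.230 × 10^-3 mol
n(NH3) in the aliquot = 4.230 × 10^-3 mol (1:1 ratio)
[NH3]_dilute = 4.230 × 10^-3 / 0.02000 = 0.2115 mol/L
Dilution factor = 100.0 / 5.030 = 19.88
[NH3]_stock = 0.2115 × 19.88 = 4.205 mol/L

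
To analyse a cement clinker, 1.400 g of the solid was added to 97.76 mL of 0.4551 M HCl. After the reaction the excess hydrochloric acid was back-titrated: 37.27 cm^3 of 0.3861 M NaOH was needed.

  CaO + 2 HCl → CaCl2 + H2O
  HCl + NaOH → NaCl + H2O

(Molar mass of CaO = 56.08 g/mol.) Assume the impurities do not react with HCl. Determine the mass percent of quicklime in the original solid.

n(HCl) added = 0.09776 × 0.4551 = 0.04449 mol
n(NaOH) used in back-titration = 0.03727 × 0.3861 = 0.01439 mol
n(HCl) left over = 0.01439 mol (1:1 ratio)
n(HCl) consumed by analyte = 0.04449 − 0.01439 = 0.03010 mol
From the 1:2 ratio, n(CaO) = 1/2 × 0.03010 = 0.01505 mol
mass of CaO = 0.01505 × 56.08 = 0.8440 g
% CaO = 0.8440 / 1.400 × 100 = 60.29 %

60.29 %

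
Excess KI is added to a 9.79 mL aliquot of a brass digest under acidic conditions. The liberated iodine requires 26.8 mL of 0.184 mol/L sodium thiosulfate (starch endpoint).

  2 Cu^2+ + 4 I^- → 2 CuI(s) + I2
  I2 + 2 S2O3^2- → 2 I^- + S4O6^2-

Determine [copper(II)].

n(S2O3^2-) = 0.0268 × 0.184 = 4.93 × 10^-3 mol
n(I2) = n(S2O3^2-)/2 = 2.47 × 10^-3 mol
From the 2:1 ratio, n(Cu2+) in the aliquot = 2/1 × 2.47 × 10^-3 = 4.93 × 10^-3 mol
[Cu2+] = 4.93 × 10^-3 / 0.00979 = 0.504 mol/L

0.504 mol/L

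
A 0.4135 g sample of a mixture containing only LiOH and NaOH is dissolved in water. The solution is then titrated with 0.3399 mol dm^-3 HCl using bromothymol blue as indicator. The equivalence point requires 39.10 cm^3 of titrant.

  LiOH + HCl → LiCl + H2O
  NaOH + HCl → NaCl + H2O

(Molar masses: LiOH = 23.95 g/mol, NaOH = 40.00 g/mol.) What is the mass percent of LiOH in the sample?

42.62 %

n(HCl) = 0.03910 × 0.3399 = 0.01329 mol
Let x = n(LiOH), y = n(NaOH).
Titrant: 1x + 1y = 0.01329;  mass: 23.95x + 40.00y = 0.4135
Solving, x = 7.358 × 10^-3 mol, y = 5.932 × 10^-3 mol
mass of LiOH = 7.358 × 10^-3 × 23.95 = 0.1762 g
% LiOH = 0.1762 / 0.4135 × 100 = 42.62 %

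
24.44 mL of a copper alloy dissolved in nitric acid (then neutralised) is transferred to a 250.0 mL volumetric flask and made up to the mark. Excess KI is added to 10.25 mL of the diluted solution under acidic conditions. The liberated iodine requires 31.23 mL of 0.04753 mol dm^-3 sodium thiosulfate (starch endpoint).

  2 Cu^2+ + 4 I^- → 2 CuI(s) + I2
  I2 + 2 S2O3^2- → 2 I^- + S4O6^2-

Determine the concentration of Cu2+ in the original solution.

1.481 mol/L

n(S2O3^2-) = 0.03123 × 0.04753 = 1.484 × 10^-3 mol
n(I2) = n(S2O3^2-)/2 = 7.422 × 10^-4 mol
From the 2:1 ratio, n(Cu2+) in the aliquot = 2/1 × 7.422 × 10^-4 = 1.484 × 10^-3 mol
[Cu2+]_dilute = 1.484 × 10^-3 / 0.01025 = 0.1448 mol/L
[Cu2+]_original = 0.1448 × 250.0/24.44 = 1.481 mol/L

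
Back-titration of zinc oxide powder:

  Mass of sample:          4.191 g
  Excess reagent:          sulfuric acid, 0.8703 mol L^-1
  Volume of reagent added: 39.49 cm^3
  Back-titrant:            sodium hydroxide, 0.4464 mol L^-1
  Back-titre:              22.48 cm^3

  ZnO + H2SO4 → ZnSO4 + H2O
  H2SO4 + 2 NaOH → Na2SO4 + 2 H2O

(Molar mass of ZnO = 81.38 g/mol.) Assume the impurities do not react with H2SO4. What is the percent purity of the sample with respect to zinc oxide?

56.99 %

n(H2SO4) added = 0.03949 × 0.8703 = 0.03437 mol
n(NaOH) used in back-titration = 0.02248 × 0.4464 = 0.01004 mol
From the 1:2 ratio, n(H2SO4) left over = 1/2 × 0.01004 = 5.018 × 10^-3 mol
n(H2SO4) consumed by analyte = 0.03437 − 5.018 × 10^-3 = 0.02935 mol
n(ZnO) = 0.02935 mol (1:1 ratio)
mass of ZnO = 0.02935 × 81.38 = 2.389 g
% ZnO = 2.389 / 4.191 × 100 = 56.99 %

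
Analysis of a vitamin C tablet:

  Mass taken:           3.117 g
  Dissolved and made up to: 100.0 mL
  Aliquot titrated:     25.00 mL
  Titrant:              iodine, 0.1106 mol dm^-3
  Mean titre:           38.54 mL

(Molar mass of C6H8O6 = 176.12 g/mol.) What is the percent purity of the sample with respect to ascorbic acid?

C6H8O6 + I2 → C6H6O6 + 2 HI
n(I2) per titration = 0.03854 × 0.1106 = 4.263 × 10^-3 mol
n(C6H8O6) in each aliquot = 4.263 × 10^-3 mol (1:1 ratio)
n(C6H8O6) in the whole flask = 4.263 × 10^-3 × 100.0/25.00 = 0.01705 mol
mass of C6H8O6 = 0.01705 × 176.12 = 3.003 g
% C6H8O6 = 3.003 / 3.117 × 100 = 96.34 %

96.34 %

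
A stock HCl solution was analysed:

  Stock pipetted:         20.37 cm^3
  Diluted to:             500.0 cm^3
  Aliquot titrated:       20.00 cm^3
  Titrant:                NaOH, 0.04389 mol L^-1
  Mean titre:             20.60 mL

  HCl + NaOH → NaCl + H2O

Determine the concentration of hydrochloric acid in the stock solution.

1.110 mol/L

n(NaOH) = 0.02060 × 0.04389 = 9.041 × 10^-4 mol
n(HCl) in the aliquot = 9.041 × 10^-4 mol (1:1 ratio)
[HCl]_dilute = 9.041 × 10^-4 / 0.02000 = 0.04521 mol/L
Dilution factor = 500.0 / 20.37 = 24.55
[HCl]_stock = 0.04521 × 24.55 = 1.110 mol/L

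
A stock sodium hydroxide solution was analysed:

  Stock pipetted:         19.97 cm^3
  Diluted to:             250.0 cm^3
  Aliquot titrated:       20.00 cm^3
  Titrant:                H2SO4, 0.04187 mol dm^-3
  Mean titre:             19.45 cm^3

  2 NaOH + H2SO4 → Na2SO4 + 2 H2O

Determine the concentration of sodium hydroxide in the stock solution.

1.019 mol/L

n(H2SO4) = 0.01945 × 0.04187 = 8.144 × 10^-4 mol
From the 2:1 ratio, n(NaOH) in the aliquot = 2/1 × 8.144 × 10^-4 = 1.629 × 10^-3 mol
[NaOH]_dilute = 1.629 × 10^-3 / 0.02000 = 0.08144 mol/L
Dilution factor = 250.0 / 19.97 = 12.52
[NaOH]_stock = 0.08144 × 12.52 = 1.019 mol/L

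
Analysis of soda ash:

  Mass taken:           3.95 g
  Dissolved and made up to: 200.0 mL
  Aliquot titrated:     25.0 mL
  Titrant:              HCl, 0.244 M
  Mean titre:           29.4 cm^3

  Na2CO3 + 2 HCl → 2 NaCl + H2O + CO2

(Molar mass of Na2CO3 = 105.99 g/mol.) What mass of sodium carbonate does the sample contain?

n(HCl) per titration = 0.0294 × 0.244 = 7.17 × 10^-3 mol
From the 1:2 ratio, n(Na2CO3) in each aliquot = 1/2 × 7.17 × 10^-3 = 3.59 × 10^-3 mol
n(Na2CO3) in the whole flask = 3.59 × 10^-3 × 200.0/25.0 = 0.0287 mol
mass of Na2CO3 = 0.0287 × 105.99 = 3.04 g

3.04 g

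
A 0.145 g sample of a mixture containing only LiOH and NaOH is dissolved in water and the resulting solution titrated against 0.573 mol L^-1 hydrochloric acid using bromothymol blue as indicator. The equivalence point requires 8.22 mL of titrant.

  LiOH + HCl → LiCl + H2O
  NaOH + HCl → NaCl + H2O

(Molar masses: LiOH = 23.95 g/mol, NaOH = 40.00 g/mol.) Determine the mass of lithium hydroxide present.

n(HCl) = 0.00822 × 0.573 = 4.71 × 10^-3 mol
Let x = n(LiOH), y = n(NaOH).
Titrant: 1x + 1y = 4.71 × 10^-3;  mass: 23.95x + 40.00y = 0.145
Solving, x = 2.70 × 10^-3 mol, y = 2.01 × 10^-3 mol
mass of LiOH = 2.70 × 10^-3 × 23.95 = 0.0648 g

0.0648 g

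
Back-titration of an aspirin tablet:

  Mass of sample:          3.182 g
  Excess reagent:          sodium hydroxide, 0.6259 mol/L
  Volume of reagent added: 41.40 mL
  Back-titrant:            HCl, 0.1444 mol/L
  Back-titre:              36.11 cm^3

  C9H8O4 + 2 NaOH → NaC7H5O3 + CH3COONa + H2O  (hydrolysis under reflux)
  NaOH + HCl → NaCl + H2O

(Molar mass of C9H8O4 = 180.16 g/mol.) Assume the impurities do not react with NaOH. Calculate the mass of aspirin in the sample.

1.864 g

n(NaOH) added = 0.04140 × 0.6259 = 0.02591 mol
n(HCl) used in back-titration = 0.03611 × 0.1444 = 5.214 × 10^-3 mol
n(NaOH) left over = 5.214 × 10^-3 mol (1:1 ratio)
n(NaOH) consumed by analyte = 0.02591 − 5.214 × 10^-3 = 0.02070 mol
From the 1:2 ratio, n(C9H8O4) = 1/2 × 0.02070 = 0.01035 mol
mass of C9H8O4 = 0.01035 × 180.16 = 1.864 g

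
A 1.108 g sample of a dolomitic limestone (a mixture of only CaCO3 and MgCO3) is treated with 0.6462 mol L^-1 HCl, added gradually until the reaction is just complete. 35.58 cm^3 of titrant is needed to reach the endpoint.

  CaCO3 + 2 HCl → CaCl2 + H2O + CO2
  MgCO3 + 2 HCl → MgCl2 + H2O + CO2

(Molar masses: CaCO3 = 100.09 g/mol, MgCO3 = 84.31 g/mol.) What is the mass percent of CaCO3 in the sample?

79.45 %

n(HCl) = 0.03558 × 0.6462 = 0.02299 mol
Let x = n(CaCO3), y = n(MgCO3).
Titrant: 2x + 2y = 0.02299;  mass: 100.09x + 84.31y = 1.108
Solving, x = 8.795 × 10^-3 mol, y = 2.701 × 10^-3 mol
mass of CaCO3 = 8.795 × 10^-3 × 100.09 = 0.8803 g
% CaCO3 = 0.8803 / 1.108 × 100 = 79.45 %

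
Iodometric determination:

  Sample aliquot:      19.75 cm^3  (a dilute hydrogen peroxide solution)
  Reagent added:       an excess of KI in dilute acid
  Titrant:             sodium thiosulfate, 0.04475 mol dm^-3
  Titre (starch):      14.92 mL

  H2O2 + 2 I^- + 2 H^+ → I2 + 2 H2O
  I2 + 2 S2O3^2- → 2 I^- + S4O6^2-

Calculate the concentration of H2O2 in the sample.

0.01690 mol/L

n(S2O3^2-) = 0.01492 × 0.04475 = 6.677 × 10^-4 mol
n(I2) = n(S2O3^2-)/2 = 3.338 × 10^-4 mol
n(H2O2) in the aliquot = 3.338 × 10^-4 mol (1:1 ratio)
[H2O2] = 3.338 × 10^-4 / 0.01975 = 0.01690 mol/L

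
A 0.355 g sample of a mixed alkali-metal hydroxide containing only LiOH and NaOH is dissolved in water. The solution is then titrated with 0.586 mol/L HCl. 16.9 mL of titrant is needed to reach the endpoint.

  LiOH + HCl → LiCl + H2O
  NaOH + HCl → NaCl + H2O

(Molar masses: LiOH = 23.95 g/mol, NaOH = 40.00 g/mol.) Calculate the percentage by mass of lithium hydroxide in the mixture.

n(HCl) = 0.0169 × 0.586 = 9.90 × 10^-3 mol
Let x = n(LiOH), y = n(NaOH).
Titrant: 1x + 1y = 9.90 × 10^-3;  mass: 23.95x + 40.00y = 0.355
Solving, x = 2.56 × 10^-3 mol, y = 7.34 × 10^-3 mol
mass of LiOH = 2.56 × 10^-3 × 23.95 = 0.0614 g
% LiOH = 0.0614 / 0.355 × 100 = 17.3 %

17.3 %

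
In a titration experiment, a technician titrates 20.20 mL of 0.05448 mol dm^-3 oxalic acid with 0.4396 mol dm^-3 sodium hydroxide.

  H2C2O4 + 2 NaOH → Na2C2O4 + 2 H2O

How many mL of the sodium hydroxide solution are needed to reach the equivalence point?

n(H2C2O4) = 0.02020 L × 0.05448 mol/L = 1.100 × 10^-3 mol
From the 2:1 stoichiometry, n(NaOH) = 2/1 × 1.100 × 10^-3 = 2.201 × 10^-3 mol
V(NaOH) = 2.201 × 10^-3 mol / 0.4396 mol/L = 0.005007 L = 5.007 mL

5.007 mL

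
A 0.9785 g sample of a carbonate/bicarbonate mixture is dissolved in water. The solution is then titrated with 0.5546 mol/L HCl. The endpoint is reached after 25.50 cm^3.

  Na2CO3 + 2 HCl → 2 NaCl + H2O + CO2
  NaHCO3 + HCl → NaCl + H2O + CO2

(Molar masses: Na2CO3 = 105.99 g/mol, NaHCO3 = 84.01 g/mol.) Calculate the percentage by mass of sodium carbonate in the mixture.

n(HCl) = 0.02550 × 0.5546 = 0.01414 mol
Let x = n(Na2CO3), y = n(NaHCO3).
Titrant: 2x + 1y = 0.01414;  mass: 105.99x + 84.01y = 0.9785
Solving, x = 3.379 × 10^-3 mol, y = 7.384 × 10^-3 mol
mass of Na2CO3 = 3.379 × 10^-3 × 105.99 = 0.3581 g
% Na2CO3 = 0.3581 / 0.9785 × 100 = 36.60 %

36.60 %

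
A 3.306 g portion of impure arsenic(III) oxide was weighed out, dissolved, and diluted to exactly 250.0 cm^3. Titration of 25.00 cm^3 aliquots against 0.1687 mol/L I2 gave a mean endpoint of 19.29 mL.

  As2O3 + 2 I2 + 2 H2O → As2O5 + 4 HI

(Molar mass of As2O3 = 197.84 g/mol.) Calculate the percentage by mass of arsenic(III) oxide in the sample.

n(I2) per titration = 0.01929 × 0.1687 = 3.254 × 10^-3 mol
From the 1:2 ratio, n(As2O3) in each aliquot = 1/2 × 3.254 × 10^-3 = 1.627 × 10^-3 mol
n(As2O3) in the whole flask = 1.627 × 10^-3 × 250.0/25.00 = 0.01627 mol
mass of As2O3 = 0.01627 × 197.84 = 3.219 g
% As2O3 = 3.219 / 3.306 × 100 = 97.37 %

97.37 %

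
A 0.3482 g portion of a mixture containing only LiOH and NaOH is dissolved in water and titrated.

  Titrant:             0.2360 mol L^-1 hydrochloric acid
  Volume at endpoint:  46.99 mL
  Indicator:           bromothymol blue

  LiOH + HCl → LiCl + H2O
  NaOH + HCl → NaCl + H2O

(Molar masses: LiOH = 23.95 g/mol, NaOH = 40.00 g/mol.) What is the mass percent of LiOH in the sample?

40.88 %

n(HCl) = 0.04699 × 0.2360 = 0.01109 mol
Let x = n(LiOH), y = n(NaOH).
Titrant: 1x + 1y = 0.01109;  mass: 23.95x + 40.00y = 0.3482
Solving, x = 5.943 × 10^-3 mol, y = 5.147 × 10^-3 mol
mass of LiOH = 5.943 × 10^-3 × 23.95 = 0.1423 g
% LiOH = 0.1423 / 0.3482 × 100 = 40.88 %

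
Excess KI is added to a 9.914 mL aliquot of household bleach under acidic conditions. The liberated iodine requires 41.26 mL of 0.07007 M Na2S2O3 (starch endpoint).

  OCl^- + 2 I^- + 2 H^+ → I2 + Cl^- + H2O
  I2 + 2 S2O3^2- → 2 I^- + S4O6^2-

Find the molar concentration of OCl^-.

0.1458 M

n(S2O3^2-) = 0.04126 × 0.07007 = 2.891 × 10^-3 mol
n(I2) = n(S2O3^2-)/2 = 1.446 × 10^-3 mol
n(OCl^-) in the aliquot = 1.446 × 10^-3 mol (1:1 ratio)
[OCl^-] = 1.446 × 10^-3 / 0.009914 = 0.1458 mol/L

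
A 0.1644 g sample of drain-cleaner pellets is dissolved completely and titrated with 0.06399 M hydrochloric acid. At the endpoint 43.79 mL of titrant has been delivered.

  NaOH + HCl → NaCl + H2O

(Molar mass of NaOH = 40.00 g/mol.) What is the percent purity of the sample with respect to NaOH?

68.18 %

n(HCl) = 0.04379 L × 0.06399 mol/L = 2.802 × 10^-3 mol
n(NaOH) = 2.802 × 10^-3 mol (1:1 ratio)
mass of NaOH = 2.802 × 10^-3 × 40.00 g/mol = 0.1121 g
% NaOH = 0.1121 / 0.1644 × 100 = 68.18 %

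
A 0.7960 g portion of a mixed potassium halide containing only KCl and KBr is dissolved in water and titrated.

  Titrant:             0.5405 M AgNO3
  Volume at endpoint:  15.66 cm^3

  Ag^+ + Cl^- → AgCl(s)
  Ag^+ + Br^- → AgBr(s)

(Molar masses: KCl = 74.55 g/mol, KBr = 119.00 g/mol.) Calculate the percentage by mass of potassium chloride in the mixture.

n(AgNO3) = 0.01566 × 0.5405 = 8.464 × 10^-3 mol
Let x = n(KCl), y = n(KBr).
Titrant: 1x + 1y = 8.464 × 10^-3;  mass: 74.55x + 119.00y = 0.7960
Solving, x = 4.752 × 10^-3 mol, y = 3.712 × 10^-3 mol
mass of KCl = 4.752 × 10^-3 × 74.55 = 0.3543 g
% KCl = 0.3543 / 0.7960 × 100 = 44.51 %

44.51 %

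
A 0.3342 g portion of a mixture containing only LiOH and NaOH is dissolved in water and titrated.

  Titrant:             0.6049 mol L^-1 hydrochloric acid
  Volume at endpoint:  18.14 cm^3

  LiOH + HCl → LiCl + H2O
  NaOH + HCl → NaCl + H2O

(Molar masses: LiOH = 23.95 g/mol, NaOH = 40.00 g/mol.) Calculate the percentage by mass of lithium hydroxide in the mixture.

n(HCl) = 0.01814 × 0.6049 = 0.01097 mol
Let x = n(LiOH), y = n(NaOH).
Titrant: 1x + 1y = 0.01097;  mass: 23.95x + 40.00y = 0.3342
Solving, x = 6.524 × 10^-3 mol, y = 4.449 × 10^-3 mol
mass of LiOH = 6.524 × 10^-3 × 23.95 = 0.1563 g
% LiOH = 0.1563 / 0.3342 × 100 = 46.76 %

46.76 %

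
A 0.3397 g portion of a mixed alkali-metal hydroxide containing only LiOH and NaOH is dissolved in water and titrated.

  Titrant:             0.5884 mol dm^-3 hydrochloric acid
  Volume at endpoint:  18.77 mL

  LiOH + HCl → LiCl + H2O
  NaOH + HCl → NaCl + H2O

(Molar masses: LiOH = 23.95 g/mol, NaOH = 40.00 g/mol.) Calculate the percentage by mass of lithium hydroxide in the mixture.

n(HCl) = 0.01877 × 0.5884 = 0.01104 mol
Let x = n(LiOH), y = n(NaOH).
Titrant: 1x + 1y = 0.01104;  mass: 23.95x + 40.00y = 0.3397
Solving, x = 6.360 × 10^-3 mol, y = 4.685 × 10^-3 mol
mass of LiOH = 6.360 × 10^-3 × 23.95 = 0.1523 g
% LiOH = 0.1523 / 0.3397 × 100 = 44.84 %

44.84 %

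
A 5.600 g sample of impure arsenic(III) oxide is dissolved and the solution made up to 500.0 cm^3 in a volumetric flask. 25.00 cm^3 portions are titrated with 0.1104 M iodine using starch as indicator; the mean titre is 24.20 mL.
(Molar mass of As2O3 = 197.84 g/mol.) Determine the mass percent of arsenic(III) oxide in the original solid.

94.39 %

As2O3 + 2 I2 + 2 H2O → As2O5 + 4 HI
n(I2) per titration = 0.02420 × 0.1104 = 2.672 × 10^-3 mol
From the 1:2 ratio, n(As2O3) in each aliquot = 1/2 × 2.672 × 10^-3 = 1.336 × 10^-3 mol
n(As2O3) in the whole flask = 1.336 × 10^-3 × 500.0/25.00 = 0.02672 mol
mass of As2O3 = 0.02672 × 197.84 = 5.286 g
% As2O3 = 5.286 / 5.600 × 100 = 94.39 %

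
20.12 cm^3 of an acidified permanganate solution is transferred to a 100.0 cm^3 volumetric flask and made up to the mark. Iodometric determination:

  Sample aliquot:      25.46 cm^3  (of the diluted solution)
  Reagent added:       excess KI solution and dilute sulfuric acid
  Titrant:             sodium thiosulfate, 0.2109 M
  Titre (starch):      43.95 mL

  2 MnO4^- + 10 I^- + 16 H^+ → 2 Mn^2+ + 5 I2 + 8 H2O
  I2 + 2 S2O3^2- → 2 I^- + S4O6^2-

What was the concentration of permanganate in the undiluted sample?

0.3619 M

n(S2O3^2-) = 0.04395 × 0.2109 = 9.269 × 10^-3 mol
n(I2) = n(S2O3^2-)/2 = 4.635 × 10^-3 mol
From the 2:5 ratio, n(MnO4^-) in the aliquot = 2/5 × 4.635 × 10^-3 = 1.854 × 10^-3 mol
[MnO4^-]_dilute = 1.854 × 10^-3 / 0.02546 = 0.07281 mol/L
[MnO4^-]_original = 0.07281 × 100.0/20.12 = 0.3619 mol/L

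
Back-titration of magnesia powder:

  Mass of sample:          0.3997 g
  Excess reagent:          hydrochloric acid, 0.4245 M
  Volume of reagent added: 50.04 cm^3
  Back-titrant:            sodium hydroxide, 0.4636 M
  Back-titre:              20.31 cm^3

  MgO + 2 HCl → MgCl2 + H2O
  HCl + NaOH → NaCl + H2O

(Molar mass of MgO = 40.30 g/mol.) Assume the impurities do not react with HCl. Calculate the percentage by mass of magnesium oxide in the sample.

n(HCl) added = 0.05004 × 0.4245 = 0.02124 mol
n(NaOH) used in back-titration = 0.02031 × 0.4636 = 9.416 × 10^-3 mol
n(HCl) left over = 9.416 × 10^-3 mol (1:1 ratio)
n(HCl) consumed by analyte = 0.02124 − 9.416 × 10^-3 = 0.01183 mol
From the 1:2 ratio, n(MgO) = 1/2 × 0.01183 = 5.913 × 10^-3 mol
mass of MgO = 5.913 × 10^-3 × 40.30 = 0.2383 g
% MgO = 0.2383 / 0.3997 × 100 = 59.62 %

59.62 %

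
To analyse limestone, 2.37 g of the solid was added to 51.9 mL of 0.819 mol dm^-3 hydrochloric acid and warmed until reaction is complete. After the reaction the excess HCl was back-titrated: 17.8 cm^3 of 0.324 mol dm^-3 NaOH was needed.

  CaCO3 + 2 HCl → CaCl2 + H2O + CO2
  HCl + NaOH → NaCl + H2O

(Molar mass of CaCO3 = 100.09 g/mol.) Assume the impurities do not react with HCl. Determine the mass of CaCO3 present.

n(HCl) added = 0.0519 × 0.819 = 0.0425 mol
n(NaOH) used in back-titration = 0.0178 × 0.324 = 5.77 × 10^-3 mol
n(HCl) left over = 5.77 × 10^-3 mol (1:1 ratio)
n(HCl) consumed by analyte = 0.0425 − 5.77 × 10^-3 = 0.0367 mol
From the 1:2 ratio, n(CaCO3) = 1/2 × 0.0367 = 0.0184 mol
mass of CaCO3 = 0.0184 × 100.09 = 1.84 g

1.84 g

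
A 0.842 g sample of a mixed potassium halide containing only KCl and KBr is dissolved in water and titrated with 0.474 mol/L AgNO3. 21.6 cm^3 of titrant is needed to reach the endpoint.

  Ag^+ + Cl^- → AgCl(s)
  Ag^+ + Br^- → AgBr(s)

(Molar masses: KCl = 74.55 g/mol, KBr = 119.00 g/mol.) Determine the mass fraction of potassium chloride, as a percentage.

75.0 %

n(AgNO3) = 0.0216 × 0.474 = 0.0102 mol
Let x = n(KCl), y = n(KBr).
Titrant: 1x + 1y = 0.0102;  mass: 74.55x + 119.00y = 0.842
Solving, x = 8.47 × 10^-3 mol, y = 1.77 × 10^-3 mol
mass of KCl = 8.47 × 10^-3 × 74.55 = 0.631 g
% KCl = 0.631 / 0.842 × 100 = 75.0 %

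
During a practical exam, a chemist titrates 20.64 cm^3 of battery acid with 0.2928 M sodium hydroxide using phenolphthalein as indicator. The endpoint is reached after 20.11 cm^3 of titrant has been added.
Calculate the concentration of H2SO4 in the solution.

H2SO4 + 2 NaOH → Na2SO4 + 2 H2O
n(NaOH) = 0.02011 L × 0.2928 mol/L = 5.888 × 10^-3 mol
From the 1:2 mole ratio, n(H2SO4) = 1/2 × 5.888 × 10^-3 = 2.944 × 10^-3 mol
[H2SO4] = 2.944 × 10^-3 mol / 0.02064 L = 0.1426 mol/L

0.1426 M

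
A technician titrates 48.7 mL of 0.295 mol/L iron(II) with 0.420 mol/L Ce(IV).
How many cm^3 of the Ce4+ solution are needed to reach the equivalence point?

34.2 mL

Ce^4+ + Fe^2+ → Ce^3+ + Fe^3+
n(Fe2+) = 0.0487 L × 0.295 mol/L = 0.0144 mol
n(Ce4+) = 0.0144 mol (1:1 stoichiometry)
V(Ce4+) = 0.0144 mol / 0.420 mol/L = 0.0342 L = 34.2 mL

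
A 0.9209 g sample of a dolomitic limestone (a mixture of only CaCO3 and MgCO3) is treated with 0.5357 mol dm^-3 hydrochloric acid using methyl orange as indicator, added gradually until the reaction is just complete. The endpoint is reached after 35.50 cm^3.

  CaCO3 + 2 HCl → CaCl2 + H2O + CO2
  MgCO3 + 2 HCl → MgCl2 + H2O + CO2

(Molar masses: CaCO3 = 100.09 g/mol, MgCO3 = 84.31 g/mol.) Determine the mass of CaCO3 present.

n(HCl) = 0.03550 × 0.5357 = 0.01902 mol
Let x = n(CaCO3), y = n(MgCO3).
Titrant: 2x + 2y = 0.01902;  mass: 100.09x + 84.31y = 0.9209
Solving, x = 7.555 × 10^-3 mol, y = 1.953 × 10^-3 mol
mass of CaCO3 = 7.555 × 10^-3 × 100.09 = 0.7562 g

0.7562 g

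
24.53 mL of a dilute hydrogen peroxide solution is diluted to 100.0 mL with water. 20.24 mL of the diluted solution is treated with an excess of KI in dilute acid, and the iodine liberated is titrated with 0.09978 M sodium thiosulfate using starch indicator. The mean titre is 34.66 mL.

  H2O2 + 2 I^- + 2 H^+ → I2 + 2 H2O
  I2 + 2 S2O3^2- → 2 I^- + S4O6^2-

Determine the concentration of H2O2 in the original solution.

0.3483 M

n(S2O3^2-) = 0.03466 × 0.09978 = 3.458 × 10^-3 mol
n(I2) = n(S2O3^2-)/2 = 1.729 × 10^-3 mol
n(H2O2) in the aliquot = 1.729 × 10^-3 mol (1:1 ratio)
[H2O2]_dilute = 1.729 × 10^-3 / 0.02024 = 0.08543 mol/L
[H2O2]_original = 0.08543 × 100.0/24.53 = 0.3483 mol/L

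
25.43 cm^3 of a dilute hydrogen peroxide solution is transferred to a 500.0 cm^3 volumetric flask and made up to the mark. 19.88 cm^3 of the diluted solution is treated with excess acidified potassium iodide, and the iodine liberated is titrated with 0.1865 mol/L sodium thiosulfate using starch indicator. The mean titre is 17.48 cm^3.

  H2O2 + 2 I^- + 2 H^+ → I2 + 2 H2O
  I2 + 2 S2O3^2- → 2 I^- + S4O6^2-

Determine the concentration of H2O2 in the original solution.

n(S2O3^2-) = 0.01748 × 0.1865 = 3.260 × 10^-3 mol
n(I2) = n(S2O3^2-)/2 = 1.630 × 10^-3 mol
n(H2O2) in the aliquot = 1.630 × 10^-3 mol (1:1 ratio)
[H2O2]_dilute = 1.630 × 10^-3 / 0.01988 = 0.08199 mol/L
[H2O2]_original = 0.08199 × 500.0/25.43 = 1.612 mol/L

1.612 mol/L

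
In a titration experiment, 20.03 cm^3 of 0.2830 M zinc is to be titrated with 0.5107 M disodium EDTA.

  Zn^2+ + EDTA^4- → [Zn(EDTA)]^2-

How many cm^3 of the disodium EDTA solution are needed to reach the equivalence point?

n(Zn2+) = 0.02003 L × 0.2830 mol/L = 5.668 × 10^-3 mol
n(EDTA) = 5.668 × 10^-3 mol (1:1 stoichiometry)
V(EDTA) = 5.668 × 10^-3 mol / 0.5107 mol/L = 0.01110 L = 11.10 mL

11.10 mL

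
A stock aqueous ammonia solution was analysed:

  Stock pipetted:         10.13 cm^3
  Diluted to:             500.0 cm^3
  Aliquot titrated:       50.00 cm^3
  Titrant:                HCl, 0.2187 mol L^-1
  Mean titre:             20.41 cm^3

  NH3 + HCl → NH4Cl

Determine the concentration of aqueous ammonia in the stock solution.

n(HCl) = 0.02041 × 0.2187 = 4.464 × 10^-3 mol
n(NH3) in the aliquot = 4.464 × 10^-3 mol (1:1 ratio)
[NH3]_dilute = 4.464 × 10^-3 / 0.05000 = 0.08927 mol/L
Dilution factor = 500.0 / 10.13 = 49.36
[NH3]_stock = 0.08927 × 49.36 = 4.406 mol/L

4.406 mol/L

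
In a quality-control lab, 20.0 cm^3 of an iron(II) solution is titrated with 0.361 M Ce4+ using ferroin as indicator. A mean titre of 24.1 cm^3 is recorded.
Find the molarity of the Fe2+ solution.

Ce^4+ + Fe^2+ → Ce^3+ + Fe^3+
n(Ce4+) = 0.0241 L × 0.361 mol/L = 8.70 × 10^-3 mol
n(Fe2+) = 8.70 × 10^-3 mol (1:1 mole ratio)
[Fe2+] = 8.70 × 10^-3 mol / 0.0200 L = 0.435 mol/L

0.435 M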